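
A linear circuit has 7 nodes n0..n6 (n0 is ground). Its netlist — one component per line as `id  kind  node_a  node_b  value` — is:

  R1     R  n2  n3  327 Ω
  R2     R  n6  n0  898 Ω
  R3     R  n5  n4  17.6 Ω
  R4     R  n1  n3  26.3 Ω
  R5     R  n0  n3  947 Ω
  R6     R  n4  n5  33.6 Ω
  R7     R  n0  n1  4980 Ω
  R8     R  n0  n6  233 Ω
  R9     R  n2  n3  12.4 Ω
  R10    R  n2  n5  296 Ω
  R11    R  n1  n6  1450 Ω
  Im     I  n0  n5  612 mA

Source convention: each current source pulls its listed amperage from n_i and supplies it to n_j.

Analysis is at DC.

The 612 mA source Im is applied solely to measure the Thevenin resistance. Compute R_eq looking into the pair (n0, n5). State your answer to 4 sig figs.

Apply KCL at each of the 6 non-ground nodes and solve the resulting linear system.
Node n1: branches {R4, R7, R11} → V_1 = 323.6
Node n2: branches {R1, R9, R10} → V_2 = 337.9
Node n3: branches {R1, R4, R5, R9} → V_3 = 330.6
Node n4: branches {R3, R6} → V_4 = 519.0
Node n5: branches {R3, R6, R10, Im} → V_5 = 519.0
Node n6: branches {R2, R8, R11} → V_6 = 36.62

R_eq = 848.1 Ω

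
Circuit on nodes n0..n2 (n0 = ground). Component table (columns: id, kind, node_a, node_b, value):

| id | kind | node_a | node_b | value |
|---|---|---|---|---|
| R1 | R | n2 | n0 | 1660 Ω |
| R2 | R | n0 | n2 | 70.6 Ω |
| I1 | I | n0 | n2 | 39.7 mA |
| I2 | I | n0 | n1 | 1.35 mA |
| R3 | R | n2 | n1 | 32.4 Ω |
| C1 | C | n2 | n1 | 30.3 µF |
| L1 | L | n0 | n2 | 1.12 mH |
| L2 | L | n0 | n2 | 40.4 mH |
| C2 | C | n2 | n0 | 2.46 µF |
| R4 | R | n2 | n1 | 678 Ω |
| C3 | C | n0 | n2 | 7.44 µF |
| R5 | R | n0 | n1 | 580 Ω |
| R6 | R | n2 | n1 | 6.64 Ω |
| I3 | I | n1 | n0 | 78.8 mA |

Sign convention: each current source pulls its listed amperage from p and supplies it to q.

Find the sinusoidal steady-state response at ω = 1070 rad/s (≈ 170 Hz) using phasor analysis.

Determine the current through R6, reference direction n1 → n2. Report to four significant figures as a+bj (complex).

MNA unknowns: 2 node voltages V₁..V_2
R1: Y=0.0006024+0.000j on G[2,0]
R2: Y=0.01416+0.000j on G[0,2]
I1: z[0]−=0.0397, z[2]+=0.0397
I2: z[0]−=0.00135, z[1]+=0.00135
R3: Y=0.03086+0.000j on G[2,1]
C1: Y=0.000+0.03242j on G[2,1]
L1: Y=0.000-0.8344j on G[0,2]
L2: Y=0.000-0.02313j on G[0,2]
C2: Y=0.000+0.002632j on G[2,0]
R4: Y=0.001475+0.000j on G[2,1]
C3: Y=0.000+0.007961j on G[0,2]
R5: Y=0.001724+0.000j on G[0,1]
R6: Y=0.1506+0.000j on G[2,1]
I3: z[1]−=0.0788, z[0]+=0.0788
solve → V1=-0.4075+0.02810j, V2=-0.0007052-0.04373j

-0.06126+0.01082j A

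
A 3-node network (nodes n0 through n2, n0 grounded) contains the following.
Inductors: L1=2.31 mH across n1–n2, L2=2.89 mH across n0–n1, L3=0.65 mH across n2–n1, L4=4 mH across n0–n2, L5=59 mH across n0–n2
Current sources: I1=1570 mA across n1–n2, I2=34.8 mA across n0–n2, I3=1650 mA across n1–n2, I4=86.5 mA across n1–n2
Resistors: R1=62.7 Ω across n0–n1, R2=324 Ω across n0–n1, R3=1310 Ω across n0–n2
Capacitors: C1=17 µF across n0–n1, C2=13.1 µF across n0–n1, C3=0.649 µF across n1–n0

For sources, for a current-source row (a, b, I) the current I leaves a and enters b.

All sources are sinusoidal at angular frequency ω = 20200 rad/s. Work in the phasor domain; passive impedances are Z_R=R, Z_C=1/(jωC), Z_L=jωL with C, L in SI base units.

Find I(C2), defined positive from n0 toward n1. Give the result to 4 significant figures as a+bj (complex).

0.1621+0.01443j A

MNA unknowns: 2 node voltages V₁..V_2
L1: Y=0.000-0.02143j on G[1,2]
I1: z[1]−=1.57, z[2]+=1.57
I2: z[0]−=0.0348, z[2]+=0.0348
R1: Y=0.01595+0.000j on G[0,1]
L2: Y=0.000-0.01713j on G[0,1]
C1: Y=0.000+0.3434j on G[0,1]
R2: Y=0.003086+0.000j on G[0,1]
L3: Y=0.000-0.07616j on G[2,1]
R3: Y=0.0007634+0.000j on G[0,2]
I3: z[1]−=1.65, z[2]+=1.65
C2: Y=0.000+0.2646j on G[0,1]
L4: Y=0.000-0.01238j on G[0,2]
L5: Y=0.000-0.0008391j on G[0,2]
C3: Y=0.000+0.01311j on G[1,0]
I4: z[1]−=0.0865, z[2]+=0.0865
solve → V1=-0.05451+0.6124j, V2=0.1634+30.69j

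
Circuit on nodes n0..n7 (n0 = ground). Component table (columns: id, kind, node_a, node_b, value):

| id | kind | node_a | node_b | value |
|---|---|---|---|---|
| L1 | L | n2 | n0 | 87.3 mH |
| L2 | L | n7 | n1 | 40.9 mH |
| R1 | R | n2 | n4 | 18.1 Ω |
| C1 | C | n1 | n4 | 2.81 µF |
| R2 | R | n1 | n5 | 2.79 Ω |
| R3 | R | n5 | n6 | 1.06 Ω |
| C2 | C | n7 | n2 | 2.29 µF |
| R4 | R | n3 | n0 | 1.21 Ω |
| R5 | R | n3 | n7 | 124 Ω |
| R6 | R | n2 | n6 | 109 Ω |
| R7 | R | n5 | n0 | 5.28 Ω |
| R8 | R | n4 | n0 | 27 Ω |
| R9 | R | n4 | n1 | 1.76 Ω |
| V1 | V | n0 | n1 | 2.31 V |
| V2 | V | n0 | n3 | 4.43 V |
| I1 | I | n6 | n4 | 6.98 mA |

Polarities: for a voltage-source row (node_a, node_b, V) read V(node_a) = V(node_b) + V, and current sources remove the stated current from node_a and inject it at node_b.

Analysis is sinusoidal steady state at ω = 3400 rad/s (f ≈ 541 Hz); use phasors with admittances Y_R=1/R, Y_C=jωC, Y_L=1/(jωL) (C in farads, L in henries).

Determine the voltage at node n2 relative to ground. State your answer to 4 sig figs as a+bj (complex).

MNA unknowns: 7 node voltages V₁..V_7 plus 2 source currents (V1, V2)
L1: Y=0.000-0.003369j on G[2,0]
L2: Y=0.000-0.007191j on G[7,1]
R1: Y=0.05525+0.000j on G[2,4]
C1: Y=0.000+0.009554j on G[1,4]
R2: Y=0.3584+0.000j on G[1,5]
R3: Y=0.9434+0.000j on G[5,6]
C2: Y=0.000+0.007786j on G[7,2]
R4: Y=0.8264+0.000j on G[3,0]
R5: Y=0.008065+0.000j on G[3,7]
R6: Y=0.009174+0.000j on G[2,6]
R7: Y=0.1894+0.000j on G[5,0]
R8: Y=0.03704+0.000j on G[4,0]
R9: Y=0.5682+0.000j on G[4,1]
V1: row V0−V1=2.31, i_V1 at 0,1
V2: row V0−V3=4.43, i_V2 at 0,3
I1: z[6]−=0.00698, z[4]+=0.00698
solve → V1=-2.310+0.000j, V2=-2.131-0.3731j, V3=-4.430+0.000j, V4=-2.155-0.03345j, V5=-1.534-0.006088j, V6=-1.547-0.009623j, V7=-4.048+0.3012j
aux → i_V1=-0.3685+0.007216j, i_V2=-3.664-0.002429j

-2.131-0.3731j V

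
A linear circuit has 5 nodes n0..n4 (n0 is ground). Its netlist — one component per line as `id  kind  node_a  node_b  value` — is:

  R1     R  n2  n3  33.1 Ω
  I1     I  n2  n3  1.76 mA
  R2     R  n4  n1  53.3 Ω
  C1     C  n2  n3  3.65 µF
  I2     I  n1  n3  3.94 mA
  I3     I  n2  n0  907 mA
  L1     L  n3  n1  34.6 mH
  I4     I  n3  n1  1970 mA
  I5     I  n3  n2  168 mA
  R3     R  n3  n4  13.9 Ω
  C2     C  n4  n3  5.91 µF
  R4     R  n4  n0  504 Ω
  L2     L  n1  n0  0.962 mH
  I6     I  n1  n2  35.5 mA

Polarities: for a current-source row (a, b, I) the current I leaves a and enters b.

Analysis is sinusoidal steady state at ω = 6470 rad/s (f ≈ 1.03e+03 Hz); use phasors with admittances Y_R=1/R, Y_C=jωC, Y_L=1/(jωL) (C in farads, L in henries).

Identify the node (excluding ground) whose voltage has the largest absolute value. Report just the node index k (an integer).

2

Element admittances at ω=6470 rad/s:
  Y(R1) = 0.03021+0.000j S between n2,n3
  I1: injects 0.00176 A into n3 (from n2)
  Y(R2) = 0.01876+0.000j S between n4,n1
  Y(C1) = 0.000+0.02362j S between n2,n3
  I2: injects 0.00394 A into n3 (from n1)
  I3: injects 0.907 A into n0 (from n2)
  Y(L1) = 0.000-0.004467j S between n3,n1
  I4: injects 1.97 A into n1 (from n3)
  I5: injects 0.168 A into n2 (from n3)
  Y(R3) = 0.07194+0.000j S between n3,n4
  Y(C2) = 0.000+0.03824j S between n4,n3
  Y(R4) = 0.001984+0.000j S between n4,n0
  Y(L2) = 0.000-0.1607j S between n1,n0
  I6: injects 0.0355 A into n2 (from n1)
Assemble and solve the 4×4 MNA system:
  V(n1)=-0.4824-4.024j  V(n2)=-179.5-20.06j  V(n3)=-165.0-31.38j  V(n4)=-131.3-39.06j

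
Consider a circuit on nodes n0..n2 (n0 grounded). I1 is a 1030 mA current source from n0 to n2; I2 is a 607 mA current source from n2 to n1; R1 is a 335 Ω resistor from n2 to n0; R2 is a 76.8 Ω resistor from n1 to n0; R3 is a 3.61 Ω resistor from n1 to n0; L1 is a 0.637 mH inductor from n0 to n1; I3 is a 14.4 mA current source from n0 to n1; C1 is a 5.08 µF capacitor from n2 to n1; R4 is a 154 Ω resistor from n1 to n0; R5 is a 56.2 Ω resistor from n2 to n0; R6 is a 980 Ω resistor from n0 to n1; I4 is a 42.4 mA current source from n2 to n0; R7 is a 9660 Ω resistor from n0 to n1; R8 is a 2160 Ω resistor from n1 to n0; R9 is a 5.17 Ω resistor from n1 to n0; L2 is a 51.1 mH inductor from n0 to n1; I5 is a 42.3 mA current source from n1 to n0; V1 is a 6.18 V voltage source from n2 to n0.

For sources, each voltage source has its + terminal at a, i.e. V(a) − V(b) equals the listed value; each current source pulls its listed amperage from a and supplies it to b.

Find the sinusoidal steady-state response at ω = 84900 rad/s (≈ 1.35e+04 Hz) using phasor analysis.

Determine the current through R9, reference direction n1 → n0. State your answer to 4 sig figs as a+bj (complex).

0.6502+0.5031j A

MNA unknowns: 2 node voltages V₁..V_2 plus 1 source current (V1)
I1: z[0]−=1.03, z[2]+=1.03
I2: z[2]−=0.607, z[1]+=0.607
R1: Y=0.002985+0.000j on G[2,0]
R2: Y=0.01302+0.000j on G[1,0]
R3: Y=0.2770+0.000j on G[1,0]
L1: Y=0.000-0.01849j on G[0,1]
I3: z[0]−=0.0144, z[1]+=0.0144
C1: Y=0.000+0.4313j on G[2,1]
R4: Y=0.006494+0.000j on G[1,0]
R5: Y=0.01779+0.000j on G[2,0]
R6: Y=0.001020+0.000j on G[0,1]
I4: z[2]−=0.0424, z[0]+=0.0424
R7: Y=0.0001035+0.000j on G[0,1]
R8: Y=0.0004630+0.000j on G[1,0]
R9: Y=0.1934+0.000j on G[1,0]
L2: Y=0.000-0.0002305j on G[0,1]
I5: z[1]−=0.0423, z[0]+=0.0423
V1: row V2−V0=6.18, i_V1 at 2,0
solve → V1=3.361+2.601j, V2=6.180+0.000j
aux → i_V1=-0.8697-1.216j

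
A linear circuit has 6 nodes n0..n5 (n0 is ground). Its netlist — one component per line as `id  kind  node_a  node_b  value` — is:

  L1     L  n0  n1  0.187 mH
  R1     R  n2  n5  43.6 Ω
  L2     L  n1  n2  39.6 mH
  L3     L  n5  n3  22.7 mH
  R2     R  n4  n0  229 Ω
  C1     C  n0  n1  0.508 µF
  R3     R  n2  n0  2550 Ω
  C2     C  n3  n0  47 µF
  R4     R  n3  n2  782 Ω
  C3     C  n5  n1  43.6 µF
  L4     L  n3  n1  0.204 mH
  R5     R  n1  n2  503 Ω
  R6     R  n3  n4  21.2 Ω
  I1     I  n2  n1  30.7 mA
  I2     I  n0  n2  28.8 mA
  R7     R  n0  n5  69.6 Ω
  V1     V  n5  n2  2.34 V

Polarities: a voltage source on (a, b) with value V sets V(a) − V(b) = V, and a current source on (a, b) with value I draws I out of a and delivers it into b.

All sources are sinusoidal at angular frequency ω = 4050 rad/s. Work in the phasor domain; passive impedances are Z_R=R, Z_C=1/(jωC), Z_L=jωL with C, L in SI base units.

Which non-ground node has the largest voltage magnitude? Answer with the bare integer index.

2

Element admittances at ω=4050 rad/s:
  Y(L1) = 0.000-1.320j S between n0,n1
  Y(R1) = 0.02294+0.000j S between n2,n5
  Y(L2) = 0.000-0.006235j S between n1,n2
  Y(L3) = 0.000-0.01088j S between n5,n3
  Y(R2) = 0.004367+0.000j S between n4,n0
  Y(C1) = 0.000+0.002057j S between n0,n1
  Y(R3) = 0.0003922+0.000j S between n2,n0
  Y(C2) = 0.000+0.1903j S between n3,n0
  Y(R4) = 0.001279+0.000j S between n3,n2
  Y(C3) = 0.000+0.1766j S between n5,n1
  Y(L4) = 0.000-1.210j S between n3,n1
  Y(R5) = 0.001988+0.000j S between n1,n2
  Y(R6) = 0.04717+0.000j S between n3,n4
  I1: injects 0.0307 A into n1 (from n2)
  I2: injects 0.0288 A into n2 (from n0)
  Y(R7) = 0.01437+0.000j S between n0,n5
  V1: constraint V(n5)−V(n2) = 2.34
Assemble and solve the 6×6 MNA system:
  V(n1)=-0.0003488+0.02777j  V(n2)=-2.428-0.02410j  V(n3)=-0.001163+0.02935j  V(n4)=-0.001064+0.02686j  V(n5)=-0.08848-0.02410j
  i(V1)=-0.06098+0.01496j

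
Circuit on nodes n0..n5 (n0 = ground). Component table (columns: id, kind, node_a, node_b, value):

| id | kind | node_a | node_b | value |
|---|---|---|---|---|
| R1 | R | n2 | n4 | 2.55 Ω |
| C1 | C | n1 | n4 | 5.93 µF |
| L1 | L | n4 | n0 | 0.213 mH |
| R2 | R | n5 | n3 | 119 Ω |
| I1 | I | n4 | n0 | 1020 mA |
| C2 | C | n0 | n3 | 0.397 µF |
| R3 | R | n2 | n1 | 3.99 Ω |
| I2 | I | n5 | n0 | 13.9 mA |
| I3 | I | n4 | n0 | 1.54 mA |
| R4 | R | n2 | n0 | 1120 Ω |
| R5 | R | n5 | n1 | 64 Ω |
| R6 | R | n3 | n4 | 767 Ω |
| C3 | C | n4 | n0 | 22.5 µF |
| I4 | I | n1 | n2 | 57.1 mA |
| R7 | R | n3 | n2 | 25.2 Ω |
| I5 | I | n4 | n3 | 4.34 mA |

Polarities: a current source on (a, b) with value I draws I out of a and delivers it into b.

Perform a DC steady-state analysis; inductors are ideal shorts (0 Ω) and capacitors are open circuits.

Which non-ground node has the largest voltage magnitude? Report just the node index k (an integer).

5

Element admittances at DC:
  Y(R1) = 0.3922 S between n2,n4
  Y(C1) = 0.000 S between n1,n4
  L1: short n4↔n0 (DC inductor)
  Y(R2) = 0.008403 S between n5,n3
  I1: injects 1.02 A into n0 (from n4)
  Y(C2) = 0.000 S between n0,n3
  Y(R3) = 0.2506 S between n2,n1
  I2: injects 0.0139 A into n0 (from n5)
  I3: injects 0.00154 A into n0 (from n4)
  Y(R4) = 0.0008929 S between n2,n0
  Y(R5) = 0.01562 S between n5,n1
  Y(R6) = 0.001304 S between n3,n4
  Y(C3) = 0.000 S between n4,n0
  I4: injects 0.0571 A into n2 (from n1)
  Y(R7) = 0.03968 S between n3,n2
  I5: injects 0.00434 A into n3 (from n4)
Assemble and solve the 6×6 MNA system:
  V(n1)=-0.2832  V(n2)=-0.02411  V(n3)=-0.06514  V(n4)=0.000  V(n5)=-0.7854
  i(L1)=-1.035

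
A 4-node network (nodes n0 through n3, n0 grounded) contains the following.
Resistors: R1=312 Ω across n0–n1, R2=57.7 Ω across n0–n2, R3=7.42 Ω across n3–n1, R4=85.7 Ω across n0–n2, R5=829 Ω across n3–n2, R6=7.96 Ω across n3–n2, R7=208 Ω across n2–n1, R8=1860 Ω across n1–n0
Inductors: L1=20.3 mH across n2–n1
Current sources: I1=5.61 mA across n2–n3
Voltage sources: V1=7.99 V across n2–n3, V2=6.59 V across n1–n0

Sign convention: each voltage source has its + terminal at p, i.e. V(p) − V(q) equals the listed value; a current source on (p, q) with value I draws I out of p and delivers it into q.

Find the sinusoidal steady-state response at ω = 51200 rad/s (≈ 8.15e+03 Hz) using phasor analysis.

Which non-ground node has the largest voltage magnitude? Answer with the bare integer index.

MNA unknowns: 3 node voltages V₁..V_3 plus 2 source currents (V1, V2)
R1: Y=0.003205+0.000j on G[0,1]
R2: Y=0.01733+0.000j on G[0,2]
L1: Y=0.000-0.0009621j on G[2,1]
R3: Y=0.1348+0.000j on G[3,1]
R4: Y=0.01167+0.000j on G[0,2]
R5: Y=0.001206+0.000j on G[3,2]
R6: Y=0.1256+0.000j on G[3,2]
I1: z[2]−=0.00561, z[3]+=0.00561
R7: Y=0.004808+0.000j on G[2,1]
R8: Y=0.0005376+0.000j on G[1,0]
V1: row V2−V3=7.99, i_V1 at 2,3
V2: row V1−V0=6.59, i_V2 at 1,0
solve → V1=6.590+0.000j, V2=11.84+0.02999j, V3=3.854+0.02999j
aux → i_V1=-1.388+0.004041j, i_V2=-0.3681-0.0008696j

2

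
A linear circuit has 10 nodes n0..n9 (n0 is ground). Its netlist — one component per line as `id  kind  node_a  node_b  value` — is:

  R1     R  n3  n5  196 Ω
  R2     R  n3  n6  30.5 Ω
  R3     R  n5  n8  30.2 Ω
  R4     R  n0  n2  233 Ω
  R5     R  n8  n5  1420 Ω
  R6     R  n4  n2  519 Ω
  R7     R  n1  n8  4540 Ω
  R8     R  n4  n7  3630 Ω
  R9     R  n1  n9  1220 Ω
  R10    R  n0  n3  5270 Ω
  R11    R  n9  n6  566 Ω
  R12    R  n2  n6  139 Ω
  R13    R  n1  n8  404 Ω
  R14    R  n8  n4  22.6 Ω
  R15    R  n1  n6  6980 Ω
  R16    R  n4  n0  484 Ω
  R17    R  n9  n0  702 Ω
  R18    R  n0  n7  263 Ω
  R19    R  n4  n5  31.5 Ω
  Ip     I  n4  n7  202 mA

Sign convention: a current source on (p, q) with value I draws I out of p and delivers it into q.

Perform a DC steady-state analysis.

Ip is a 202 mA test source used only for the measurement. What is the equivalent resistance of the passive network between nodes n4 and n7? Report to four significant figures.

R_eq = 413.4 Ω

MNA unknowns: 9 node voltages V₁..V_9
R1: Y=0.005102 on G[3,5]
R2: Y=0.03279 on G[3,6]
R3: Y=0.03311 on G[5,8]
R4: Y=0.004292 on G[0,2]
R5: Y=0.0007042 on G[8,5]
R6: Y=0.001927 on G[4,2]
R7: Y=0.0002203 on G[1,8]
R8: Y=0.0002755 on G[4,7]
R9: Y=0.0008197 on G[1,9]
R10: Y=0.0001898 on G[0,3]
R11: Y=0.001767 on G[9,6]
R12: Y=0.007194 on G[2,6]
R13: Y=0.002475 on G[1,8]
R14: Y=0.04425 on G[8,4]
R15: Y=0.0001433 on G[1,6]
R16: Y=0.002066 on G[4,0]
R17: Y=0.001425 on G[9,0]
R18: Y=0.003802 on G[0,7]
R19: Y=0.03175 on G[4,5]
Ip: z[4]−=0.202, z[7]+=0.202
solve → V1=-30.94, V2=-17.61, V3=-24.59, V4=-36.44, V5=-35.26, V6=-23.07, V7=47.08, V8=-35.76, V9=-16.48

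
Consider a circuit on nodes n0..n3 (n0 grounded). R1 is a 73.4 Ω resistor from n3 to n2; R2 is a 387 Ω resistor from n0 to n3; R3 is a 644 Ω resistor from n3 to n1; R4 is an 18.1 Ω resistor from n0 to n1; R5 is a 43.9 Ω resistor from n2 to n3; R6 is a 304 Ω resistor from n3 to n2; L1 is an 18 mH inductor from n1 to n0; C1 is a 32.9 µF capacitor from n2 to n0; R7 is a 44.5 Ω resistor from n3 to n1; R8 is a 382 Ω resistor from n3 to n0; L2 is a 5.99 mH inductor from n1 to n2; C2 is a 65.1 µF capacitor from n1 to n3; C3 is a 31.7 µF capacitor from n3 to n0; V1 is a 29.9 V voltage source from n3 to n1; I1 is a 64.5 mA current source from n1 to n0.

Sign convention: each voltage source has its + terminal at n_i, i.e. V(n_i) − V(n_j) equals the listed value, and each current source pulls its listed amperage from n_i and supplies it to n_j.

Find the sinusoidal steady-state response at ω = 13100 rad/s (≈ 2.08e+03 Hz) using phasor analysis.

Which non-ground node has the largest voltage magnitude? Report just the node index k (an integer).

1

Element admittances at ω=13100 rad/s:
  Y(R1) = 0.01362+0.000j S between n3,n2
  Y(R2) = 0.002584+0.000j S between n0,n3
  Y(R3) = 0.001553+0.000j S between n3,n1
  Y(R4) = 0.05525+0.000j S between n0,n1
  Y(R5) = 0.02278+0.000j S between n2,n3
  Y(R6) = 0.003289+0.000j S between n3,n2
  Y(L1) = 0.000-0.004241j S between n1,n0
  Y(C1) = 0.000+0.4310j S between n2,n0
  Y(R7) = 0.02247+0.000j S between n3,n1
  Y(R8) = 0.002618+0.000j S between n3,n0
  Y(L2) = 0.000-0.01274j S between n1,n2
  Y(C2) = 0.000+0.8528j S between n1,n3
  Y(C3) = 0.000+0.4153j S between n3,n0
  V1: constraint V(n3)−V(n1) = 29.9
  I1: injects 0.0645 A into n0 (from n1)
Assemble and solve the 4×4 MNA system:
  V(n1)=-30.14-4.103j  V(n2)=0.5103+0.1962j  V(n3)=-0.2402-4.103j
  i(V1)=-2.391-25.21j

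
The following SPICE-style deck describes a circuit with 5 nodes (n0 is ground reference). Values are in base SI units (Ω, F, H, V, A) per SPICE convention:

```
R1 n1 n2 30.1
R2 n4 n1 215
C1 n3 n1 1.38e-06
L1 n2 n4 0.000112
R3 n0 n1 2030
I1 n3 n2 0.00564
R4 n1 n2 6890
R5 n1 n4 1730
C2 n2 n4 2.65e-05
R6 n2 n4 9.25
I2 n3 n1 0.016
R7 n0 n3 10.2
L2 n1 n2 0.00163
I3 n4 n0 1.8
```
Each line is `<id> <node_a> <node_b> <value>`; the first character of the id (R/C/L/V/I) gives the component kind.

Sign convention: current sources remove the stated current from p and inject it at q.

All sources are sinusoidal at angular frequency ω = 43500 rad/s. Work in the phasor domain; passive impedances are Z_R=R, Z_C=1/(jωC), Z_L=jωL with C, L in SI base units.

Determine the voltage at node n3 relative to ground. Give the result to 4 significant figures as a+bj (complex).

-18.27-0.1473j V

Element admittances at ω=43500 rad/s:
  Y(R1) = 0.03322+0.000j S between n1,n2
  Y(R2) = 0.004651+0.000j S between n4,n1
  Y(C1) = 0.000+0.06003j S between n3,n1
  Y(L1) = 0.000-0.2053j S between n2,n4
  Y(R3) = 0.0004926+0.000j S between n0,n1
  I1: injects 0.00564 A into n2 (from n3)
  Y(R4) = 0.0001451+0.000j S between n1,n2
  Y(R5) = 0.0005780+0.000j S between n1,n4
  Y(C2) = 0.000+1.153j S between n2,n4
  Y(R6) = 0.1081+0.000j S between n2,n4
  I2: injects 0.016 A into n1 (from n3)
  Y(R7) = 0.09804+0.000j S between n0,n3
  Y(L2) = 0.000-0.01410j S between n1,n2
  I3: injects 1.8 A into n0 (from n4)
Assemble and solve the 4×4 MNA system:
  V(n1)=-18.51+29.33j  V(n2)=-59.44+14.15j  V(n3)=-18.27-0.1473j  V(n4)=-59.55+15.81j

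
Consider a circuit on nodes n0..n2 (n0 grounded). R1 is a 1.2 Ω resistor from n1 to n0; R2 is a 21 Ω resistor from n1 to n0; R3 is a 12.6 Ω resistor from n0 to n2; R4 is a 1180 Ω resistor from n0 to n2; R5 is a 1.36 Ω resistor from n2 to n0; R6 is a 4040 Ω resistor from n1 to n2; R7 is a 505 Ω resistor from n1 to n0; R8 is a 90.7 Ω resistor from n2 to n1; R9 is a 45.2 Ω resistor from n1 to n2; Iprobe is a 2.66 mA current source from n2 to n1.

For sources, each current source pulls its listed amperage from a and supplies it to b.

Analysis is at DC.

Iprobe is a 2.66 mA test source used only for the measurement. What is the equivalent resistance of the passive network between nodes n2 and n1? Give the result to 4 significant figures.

Element admittances at DC:
  Y(R1) = 0.8333 S between n1,n0
  Y(R2) = 0.04762 S between n1,n0
  Y(R3) = 0.07937 S between n0,n2
  Y(R4) = 0.0008475 S between n0,n2
  Y(R5) = 0.7353 S between n2,n0
  Y(R6) = 0.0002475 S between n1,n2
  Y(R7) = 0.001980 S between n1,n0
  Y(R8) = 0.01103 S between n2,n1
  Y(R9) = 0.02212 S between n1,n2
  Iprobe: injects 0.00266 A into n1 (from n2)
Assemble and solve the 2×2 MNA system:
  V(n1)=0.002793  V(n2)=-0.003024

R_eq = 2.187 Ω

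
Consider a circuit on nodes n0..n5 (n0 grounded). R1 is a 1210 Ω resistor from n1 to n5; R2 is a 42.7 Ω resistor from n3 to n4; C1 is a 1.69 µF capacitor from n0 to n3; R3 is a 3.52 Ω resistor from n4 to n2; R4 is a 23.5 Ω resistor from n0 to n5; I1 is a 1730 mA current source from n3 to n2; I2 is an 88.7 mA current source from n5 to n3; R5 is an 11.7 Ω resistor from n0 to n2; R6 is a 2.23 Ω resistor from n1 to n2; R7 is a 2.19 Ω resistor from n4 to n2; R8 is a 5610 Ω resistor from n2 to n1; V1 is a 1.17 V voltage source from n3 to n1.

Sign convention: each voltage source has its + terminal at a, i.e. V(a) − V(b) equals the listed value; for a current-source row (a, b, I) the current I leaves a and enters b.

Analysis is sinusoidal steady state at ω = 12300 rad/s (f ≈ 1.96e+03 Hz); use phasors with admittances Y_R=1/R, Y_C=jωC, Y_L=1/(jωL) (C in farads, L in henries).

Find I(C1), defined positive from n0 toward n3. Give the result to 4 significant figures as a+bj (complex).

Element admittances at ω=12300 rad/s:
  Y(R1) = 0.0008264+0.000j S between n1,n5
  Y(R2) = 0.02342+0.000j S between n3,n4
  Y(C1) = 0.000+0.02079j S between n0,n3
  Y(R3) = 0.2841+0.000j S between n4,n2
  Y(R4) = 0.04255+0.000j S between n0,n5
  I1: injects 1.73 A into n2 (from n3)
  I2: injects 0.0887 A into n3 (from n5)
  Y(R5) = 0.08547+0.000j S between n0,n2
  Y(R6) = 0.4484+0.000j S between n1,n2
  Y(R7) = 0.4566+0.000j S between n4,n2
  Y(R8) = 0.0001783+0.000j S between n2,n1
  V1: constraint V(n3)−V(n1) = 1.17
Assemble and solve the 6×6 MNA system:
  V(n1)=-2.397+0.3487j  V(n2)=1.126+0.2952j  V(n3)=-1.227+0.3487j  V(n4)=1.053+0.2968j  V(n5)=-2.090+0.006643j
  i(V1)=-1.581+0.02430j

0.007249+0.02551j A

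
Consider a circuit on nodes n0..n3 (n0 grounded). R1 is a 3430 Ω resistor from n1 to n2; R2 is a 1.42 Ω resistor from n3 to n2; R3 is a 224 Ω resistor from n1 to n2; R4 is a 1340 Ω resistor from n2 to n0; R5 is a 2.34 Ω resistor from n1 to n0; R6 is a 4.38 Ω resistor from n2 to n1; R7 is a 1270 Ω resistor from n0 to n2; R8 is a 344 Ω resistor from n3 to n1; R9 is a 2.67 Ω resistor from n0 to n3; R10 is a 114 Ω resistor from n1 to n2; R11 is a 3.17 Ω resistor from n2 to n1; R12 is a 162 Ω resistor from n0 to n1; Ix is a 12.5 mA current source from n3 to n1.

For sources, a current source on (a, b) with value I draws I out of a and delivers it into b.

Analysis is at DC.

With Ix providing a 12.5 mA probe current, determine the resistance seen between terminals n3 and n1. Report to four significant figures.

Apply KCL at each of the 3 non-ground nodes and solve the resulting linear system.
Node n1: branches {R1, R3, R5, R6, R8, R10, R11, R12, Ix} → V_1 = 0.01126
Node n2: branches {R1, R2, R3, R4, R6, R7, R10, R11} → V_2 = -0.002292
Node n3: branches {R2, R8, R9, Ix} → V_3 = -0.01302

R_eq = 1.942 Ω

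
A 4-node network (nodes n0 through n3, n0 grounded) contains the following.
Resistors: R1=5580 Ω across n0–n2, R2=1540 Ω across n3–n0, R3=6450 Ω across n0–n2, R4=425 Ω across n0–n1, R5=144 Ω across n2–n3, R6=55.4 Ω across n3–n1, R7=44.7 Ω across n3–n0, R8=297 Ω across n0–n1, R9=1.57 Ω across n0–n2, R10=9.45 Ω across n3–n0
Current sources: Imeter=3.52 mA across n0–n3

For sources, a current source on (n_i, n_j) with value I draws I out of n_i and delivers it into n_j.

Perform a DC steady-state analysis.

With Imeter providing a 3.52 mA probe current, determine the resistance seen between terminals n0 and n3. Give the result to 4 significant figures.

Element admittances at DC:
  Y(R1) = 0.0001792 S between n0,n2
  Y(R2) = 0.0006494 S between n3,n0
  Y(R3) = 0.0001550 S between n0,n2
  Y(R4) = 0.002353 S between n0,n1
  Y(R5) = 0.006944 S between n2,n3
  Y(R6) = 0.01805 S between n3,n1
  Y(R7) = 0.02237 S between n3,n0
  Y(R8) = 0.003367 S between n0,n1
  Y(R9) = 0.6369 S between n0,n2
  Y(R10) = 0.1058 S between n3,n0
  Imeter: injects 0.00352 A into n3 (from n0)
Assemble and solve the 3×3 MNA system:
  V(n1)=0.01909  V(n2)=0.0002709  V(n3)=0.02513

R_eq = 7.140 Ω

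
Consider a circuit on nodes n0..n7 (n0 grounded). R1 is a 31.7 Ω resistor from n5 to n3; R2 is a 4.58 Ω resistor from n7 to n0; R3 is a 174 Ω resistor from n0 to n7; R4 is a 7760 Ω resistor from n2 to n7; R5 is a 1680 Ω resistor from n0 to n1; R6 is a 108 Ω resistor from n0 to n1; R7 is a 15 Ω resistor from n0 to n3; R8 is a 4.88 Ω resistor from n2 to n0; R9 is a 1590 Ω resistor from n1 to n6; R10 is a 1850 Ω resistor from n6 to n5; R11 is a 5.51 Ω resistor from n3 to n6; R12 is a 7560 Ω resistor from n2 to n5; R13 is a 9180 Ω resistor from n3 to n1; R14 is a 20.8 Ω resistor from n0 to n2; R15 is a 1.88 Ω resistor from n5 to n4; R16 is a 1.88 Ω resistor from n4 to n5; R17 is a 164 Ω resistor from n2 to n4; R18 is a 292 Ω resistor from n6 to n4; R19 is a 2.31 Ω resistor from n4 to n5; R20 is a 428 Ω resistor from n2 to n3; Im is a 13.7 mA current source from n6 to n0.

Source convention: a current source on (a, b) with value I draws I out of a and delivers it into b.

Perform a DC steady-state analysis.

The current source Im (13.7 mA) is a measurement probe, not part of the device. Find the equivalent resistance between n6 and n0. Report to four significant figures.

R_eq = 18.60 Ω

MNA unknowns: 7 node voltages V₁..V_7
R1: Y=0.03155 on G[5,3]
R2: Y=0.2183 on G[7,0]
R3: Y=0.005747 on G[0,7]
R4: Y=0.0001289 on G[2,7]
R5: Y=0.0005952 on G[0,1]
R6: Y=0.009259 on G[0,1]
R7: Y=0.06667 on G[0,3]
R8: Y=0.2049 on G[2,0]
R9: Y=0.0006289 on G[1,6]
R10: Y=0.0005405 on G[6,5]
R11: Y=0.1815 on G[3,6]
R12: Y=0.0001323 on G[2,5]
R13: Y=0.0001089 on G[3,1]
R14: Y=0.04808 on G[0,2]
R15: Y=0.5319 on G[5,4]
R16: Y=0.5319 on G[4,5]
R17: Y=0.006098 on G[2,4]
R18: Y=0.003425 on G[6,4]
R19: Y=0.4329 on G[4,5]
R20: Y=0.002336 on G[2,3]
Im: z[6]−=0.0137, z[0]+=0.0137
solve → V1=-0.01700, V2=-0.005491, V3=-0.1821, V4=-0.1623, V5=-0.1628, V6=-0.2548, V7=-3.156e-06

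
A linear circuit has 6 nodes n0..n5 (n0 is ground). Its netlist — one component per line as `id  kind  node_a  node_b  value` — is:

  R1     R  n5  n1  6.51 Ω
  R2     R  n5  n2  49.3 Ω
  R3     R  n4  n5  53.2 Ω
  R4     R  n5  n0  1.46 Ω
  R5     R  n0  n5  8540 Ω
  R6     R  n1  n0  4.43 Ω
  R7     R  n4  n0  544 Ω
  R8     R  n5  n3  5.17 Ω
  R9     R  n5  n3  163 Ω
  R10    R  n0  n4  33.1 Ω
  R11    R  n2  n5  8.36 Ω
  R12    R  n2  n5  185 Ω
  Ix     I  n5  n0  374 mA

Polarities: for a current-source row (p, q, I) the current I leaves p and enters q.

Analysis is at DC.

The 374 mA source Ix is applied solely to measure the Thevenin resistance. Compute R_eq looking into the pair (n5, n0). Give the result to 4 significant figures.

R_eq = 1.269 Ω

Apply KCL at each of the 5 non-ground nodes and solve the resulting linear system.
Node n1: branches {R1, R6} → V_1 = -0.1921
Node n2: branches {R2, R11, R12} → V_2 = -0.4744
Node n3: branches {R8, R9} → V_3 = -0.4744
Node n4: branches {R3, R7, R10} → V_4 = -0.1754
Node n5: branches {R1, R2, R3, R4, R5, R8, R9, R11, R12, Ix} → V_5 = -0.4744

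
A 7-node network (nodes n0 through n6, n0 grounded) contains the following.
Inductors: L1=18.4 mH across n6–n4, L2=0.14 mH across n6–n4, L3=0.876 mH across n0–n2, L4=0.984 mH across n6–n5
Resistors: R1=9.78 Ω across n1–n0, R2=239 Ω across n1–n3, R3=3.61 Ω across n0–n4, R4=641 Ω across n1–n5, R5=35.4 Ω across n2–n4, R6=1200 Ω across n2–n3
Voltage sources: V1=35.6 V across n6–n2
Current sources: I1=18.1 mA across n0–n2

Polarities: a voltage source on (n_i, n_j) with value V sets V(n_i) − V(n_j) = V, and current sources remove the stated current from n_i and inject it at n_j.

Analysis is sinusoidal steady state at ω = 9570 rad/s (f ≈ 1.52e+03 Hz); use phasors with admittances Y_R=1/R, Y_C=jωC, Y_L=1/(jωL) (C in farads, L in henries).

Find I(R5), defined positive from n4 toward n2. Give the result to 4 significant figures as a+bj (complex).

Element admittances at ω=9570 rad/s:
  Y(L1) = 0.000-0.005679j S between n6,n4
  Y(L2) = 0.000-0.7464j S between n6,n4
  Y(R1) = 0.1022+0.000j S between n1,n0
  Y(R2) = 0.004184+0.000j S between n1,n3
  Y(L3) = 0.000-0.1193j S between n0,n2
  Y(R3) = 0.2770+0.000j S between n0,n4
  Y(R4) = 0.001560+0.000j S between n1,n5
  Y(L4) = 0.000-0.1062j S between n6,n5
  Y(R5) = 0.02825+0.000j S between n2,n4
  Y(R6) = 0.0008333+0.000j S between n2,n3
  V1: constraint V(n6)−V(n2) = 35.6
  I1: injects 0.0181 A into n2 (from n0)
Assemble and solve the 7×7 MNA system:
  V(n1)=-0.05822-0.1965j  V(n2)=-27.24-9.021j  V(n3)=-4.572-1.662j  V(n4)=3.971-11.66j  V(n5)=8.232-9.143j  V(n6)=8.364-9.021j
  i(V1)=-1.995+3.317j

0.8816-0.07444j A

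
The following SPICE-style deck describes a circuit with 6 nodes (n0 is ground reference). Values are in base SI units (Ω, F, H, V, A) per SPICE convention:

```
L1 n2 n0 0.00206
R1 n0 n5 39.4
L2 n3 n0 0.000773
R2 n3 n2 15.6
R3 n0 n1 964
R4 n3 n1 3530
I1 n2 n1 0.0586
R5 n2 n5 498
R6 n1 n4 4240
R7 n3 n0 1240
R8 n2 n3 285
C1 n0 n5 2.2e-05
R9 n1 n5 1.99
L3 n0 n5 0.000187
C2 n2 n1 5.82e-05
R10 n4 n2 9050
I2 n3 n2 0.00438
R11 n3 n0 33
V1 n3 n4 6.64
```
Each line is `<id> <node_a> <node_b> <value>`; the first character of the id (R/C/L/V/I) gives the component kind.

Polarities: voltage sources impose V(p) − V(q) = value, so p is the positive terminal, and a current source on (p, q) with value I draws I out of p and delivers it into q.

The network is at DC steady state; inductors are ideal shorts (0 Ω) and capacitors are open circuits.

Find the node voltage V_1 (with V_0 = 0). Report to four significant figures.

Element admittances at DC:
  L1: short n2↔n0 (DC inductor)
  Y(R1) = 0.02538 S between n0,n5
  L2: short n3↔n0 (DC inductor)
  Y(R2) = 0.06410 S between n3,n2
  Y(R3) = 0.001037 S between n0,n1
  Y(R4) = 0.0002833 S between n3,n1
  I1: injects 0.0586 A into n1 (from n2)
  Y(R5) = 0.002008 S between n2,n5
  Y(R6) = 0.0002358 S between n1,n4
  Y(R7) = 0.0008065 S between n3,n0
  Y(R8) = 0.003509 S between n2,n3
  Y(C1) = 0.000 S between n0,n5
  Y(R9) = 0.5025 S between n1,n5
  L3: short n0↔n5 (DC inductor)
  Y(C2) = 0.000 S between n2,n1
  Y(R10) = 0.0001105 S between n4,n2
  I2: injects 0.00438 A into n2 (from n3)
  Y(R11) = 0.03030 S between n3,n0
  V1: constraint V(n3)−V(n4) = 6.64
Assemble and solve the 9×9 MNA system:
  V(n1)=0.1131  V(n2)=0.000  V(n3)=0.000  V(n4)=-6.640  V(n5)=0.000
  i(L1)=-0.05495  i(L2)=-0.002022  i(L3)=-0.05686  i(V1)=-0.002326

0.1131 V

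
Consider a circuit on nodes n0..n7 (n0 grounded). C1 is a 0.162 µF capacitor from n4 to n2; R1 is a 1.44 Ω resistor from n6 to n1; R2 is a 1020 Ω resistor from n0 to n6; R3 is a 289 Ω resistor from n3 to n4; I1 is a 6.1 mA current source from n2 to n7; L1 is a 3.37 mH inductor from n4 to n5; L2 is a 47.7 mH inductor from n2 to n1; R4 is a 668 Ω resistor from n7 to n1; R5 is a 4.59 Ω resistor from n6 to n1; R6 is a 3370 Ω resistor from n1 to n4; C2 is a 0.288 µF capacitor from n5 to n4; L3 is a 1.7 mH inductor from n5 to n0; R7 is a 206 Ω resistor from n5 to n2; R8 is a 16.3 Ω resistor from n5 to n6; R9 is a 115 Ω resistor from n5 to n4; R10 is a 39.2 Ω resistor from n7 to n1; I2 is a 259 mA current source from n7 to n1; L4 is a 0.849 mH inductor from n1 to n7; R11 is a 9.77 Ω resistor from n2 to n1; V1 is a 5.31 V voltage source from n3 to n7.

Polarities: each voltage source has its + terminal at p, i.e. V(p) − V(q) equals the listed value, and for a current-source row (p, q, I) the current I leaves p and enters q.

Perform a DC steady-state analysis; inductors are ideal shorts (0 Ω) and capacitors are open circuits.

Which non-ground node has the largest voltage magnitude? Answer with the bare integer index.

3

MNA unknowns: 7 node voltages V₁..V_7 plus 5 source currents (L1, L2, L3, L4, V1)
C1: Y=0.000 on G[4,2]
R1: Y=0.6944 on G[6,1]
R2: Y=0.0009804 on G[0,6]
R3: Y=0.003460 on G[3,4]
I1: z[2]−=0.0061, z[7]+=0.0061
L1: row V4−V5=0, i_L1 at 4,5
L2: row V2−V1=0, i_L2 at 2,1
R4: Y=0.001497 on G[7,1]
R5: Y=0.2179 on G[6,1]
R6: Y=0.0002967 on G[1,4]
C2: Y=0.000 on G[5,4]
L3: row V5−V0=0, i_L3 at 5,0
R7: Y=0.004854 on G[5,2]
R8: Y=0.06135 on G[5,6]
R9: Y=0.008696 on G[5,4]
R10: Y=0.02551 on G[7,1]
I2: z[7]−=0.259, z[1]+=0.259
L4: row V1−V7=0, i_L4 at 1,7
R11: Y=0.1024 on G[2,1]
V1: row V3−V7=5.31, i_V1 at 3,7
solve → V1=-0.2744, V2=-0.2744, V3=5.036, V4=0.000, V5=0.000, V6=-0.2569, V7=-0.2744
aux → i_L1=0.01734, i_L2=-0.004768, i_L3=0.0002518, i_L4=0.2703, i_V1=-0.01742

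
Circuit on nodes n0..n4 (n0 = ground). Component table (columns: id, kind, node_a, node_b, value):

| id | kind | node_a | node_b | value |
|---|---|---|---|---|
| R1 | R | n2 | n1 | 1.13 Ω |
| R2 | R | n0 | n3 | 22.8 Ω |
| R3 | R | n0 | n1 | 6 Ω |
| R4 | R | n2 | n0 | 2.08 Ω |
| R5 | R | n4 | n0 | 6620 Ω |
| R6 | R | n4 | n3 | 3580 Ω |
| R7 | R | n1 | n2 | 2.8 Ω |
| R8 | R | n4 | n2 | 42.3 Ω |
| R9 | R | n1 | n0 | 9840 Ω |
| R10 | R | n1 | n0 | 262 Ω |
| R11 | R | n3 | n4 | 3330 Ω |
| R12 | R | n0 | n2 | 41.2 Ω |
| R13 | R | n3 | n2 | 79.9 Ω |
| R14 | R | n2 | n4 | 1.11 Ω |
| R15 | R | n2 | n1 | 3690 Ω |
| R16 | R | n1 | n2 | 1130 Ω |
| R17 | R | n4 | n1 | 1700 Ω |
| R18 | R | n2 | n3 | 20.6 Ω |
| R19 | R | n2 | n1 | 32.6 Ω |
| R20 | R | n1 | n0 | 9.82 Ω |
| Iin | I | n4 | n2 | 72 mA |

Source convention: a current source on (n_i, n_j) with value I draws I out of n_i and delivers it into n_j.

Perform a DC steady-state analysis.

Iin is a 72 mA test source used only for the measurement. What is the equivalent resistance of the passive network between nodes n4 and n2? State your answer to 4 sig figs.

MNA unknowns: 4 node voltages V₁..V_4
R1: Y=0.8850 on G[2,1]
R2: Y=0.04386 on G[0,3]
R3: Y=0.1667 on G[0,1]
R4: Y=0.4808 on G[2,0]
R5: Y=0.0001511 on G[4,0]
R6: Y=0.0002793 on G[4,3]
R7: Y=0.3571 on G[1,2]
R8: Y=0.02364 on G[4,2]
R9: Y=0.0001016 on G[1,0]
R10: Y=0.003817 on G[1,0]
R11: Y=0.0003003 on G[3,4]
R12: Y=0.02427 on G[0,2]
R13: Y=0.01252 on G[3,2]
R14: Y=0.9009 on G[2,4]
R15: Y=0.0002710 on G[2,1]
R16: Y=0.0008850 on G[1,2]
R17: Y=0.0005882 on G[4,1]
R18: Y=0.04854 on G[2,3]
R19: Y=0.03067 on G[2,1]
R20: Y=0.1018 on G[1,0]
Iin: z[4]−=0.072, z[2]+=0.072
solve → V1=1.247e-05, V2=5.103e-05, V3=-0.0003974, V4=-0.07771

R_eq = 1.080 Ω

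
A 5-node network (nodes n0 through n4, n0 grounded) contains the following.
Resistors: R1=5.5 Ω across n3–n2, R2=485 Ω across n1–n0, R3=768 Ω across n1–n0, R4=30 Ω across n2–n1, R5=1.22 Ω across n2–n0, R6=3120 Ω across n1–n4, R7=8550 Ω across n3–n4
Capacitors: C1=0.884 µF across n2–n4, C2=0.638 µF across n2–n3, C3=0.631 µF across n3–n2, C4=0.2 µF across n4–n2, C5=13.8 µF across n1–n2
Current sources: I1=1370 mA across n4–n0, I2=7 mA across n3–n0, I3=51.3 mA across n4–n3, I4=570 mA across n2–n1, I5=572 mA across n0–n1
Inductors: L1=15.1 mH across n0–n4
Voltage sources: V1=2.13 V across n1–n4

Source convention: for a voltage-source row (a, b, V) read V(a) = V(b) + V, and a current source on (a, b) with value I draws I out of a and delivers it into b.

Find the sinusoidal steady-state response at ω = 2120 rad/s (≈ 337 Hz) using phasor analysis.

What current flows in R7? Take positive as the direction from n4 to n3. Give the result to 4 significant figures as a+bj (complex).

Element admittances at ω=2120 rad/s:
  Y(R1) = 0.1818+0.000j S between n3,n2
  Y(R2) = 0.002062+0.000j S between n1,n0
  Y(C1) = 0.000+0.001874j S between n2,n4
  Y(R3) = 0.001302+0.000j S between n1,n0
  I1: injects 1.37 A into n0 (from n4)
  I2: injects 0.007 A into n0 (from n3)
  I3: injects 0.0513 A into n3 (from n4)
  I4: injects 0.57 A into n1 (from n2)
  Y(R4) = 0.03333+0.000j S between n2,n1
  Y(C2) = 0.000+0.001353j S between n2,n3
  Y(R5) = 0.8197+0.000j S between n2,n0
  I5: injects 0.572 A into n1 (from n0)
  Y(R6) = 0.0003205+0.000j S between n1,n4
  Y(R7) = 0.0001170+0.000j S between n3,n4
  Y(C3) = 0.000+0.001338j S between n3,n2
  Y(C4) = 0.000+0.0004240j S between n4,n2
  Y(L1) = 0.000-0.03124j S between n0,n4
  Y(C5) = 0.000+0.02926j S between n1,n2
  V1: constraint V(n1)−V(n4) = 2.13
Assemble and solve the 5×5 MNA system:
  V(n1)=-8.049-2.674j  V(n2)=-0.8472-0.3769j  V(n3)=-0.6097-0.3819j  V(n4)=-10.18-2.674j
  i(V1)=1.341+0.2963j

-0.001119-0.0002681j A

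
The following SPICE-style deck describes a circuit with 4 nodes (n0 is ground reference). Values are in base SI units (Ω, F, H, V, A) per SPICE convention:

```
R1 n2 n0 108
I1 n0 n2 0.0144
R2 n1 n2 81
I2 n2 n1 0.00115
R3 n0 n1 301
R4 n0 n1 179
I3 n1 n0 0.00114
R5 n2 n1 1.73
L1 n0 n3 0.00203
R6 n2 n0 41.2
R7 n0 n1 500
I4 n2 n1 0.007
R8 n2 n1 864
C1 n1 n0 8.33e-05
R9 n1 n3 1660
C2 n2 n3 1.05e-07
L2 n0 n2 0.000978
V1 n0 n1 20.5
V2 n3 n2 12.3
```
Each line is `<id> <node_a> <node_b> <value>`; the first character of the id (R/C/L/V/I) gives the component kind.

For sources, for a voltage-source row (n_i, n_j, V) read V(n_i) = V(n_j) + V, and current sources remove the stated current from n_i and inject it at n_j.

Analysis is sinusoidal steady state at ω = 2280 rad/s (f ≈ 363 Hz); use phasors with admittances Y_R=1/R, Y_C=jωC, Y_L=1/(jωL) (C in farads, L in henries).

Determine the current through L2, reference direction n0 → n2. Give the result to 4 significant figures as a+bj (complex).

3.448-5.040j A

MNA unknowns: 3 node voltages V₁..V_3 plus 2 source currents (V1, V2)
R1: Y=0.009259+0.000j on G[2,0]
I1: z[0]−=0.0144, z[2]+=0.0144
R2: Y=0.01235+0.000j on G[1,2]
I2: z[2]−=0.00115, z[1]+=0.00115
R3: Y=0.003322+0.000j on G[0,1]
R4: Y=0.005587+0.000j on G[0,1]
I3: z[1]−=0.00114, z[0]+=0.00114
R5: Y=0.5780+0.000j on G[2,1]
L1: Y=0.000-0.2161j on G[0,3]
R6: Y=0.02427+0.000j on G[2,0]
R7: Y=0.002000+0.000j on G[0,1]
I4: z[2]−=0.007, z[1]+=0.007
R8: Y=0.001157+0.000j on G[2,1]
C1: Y=0.000+0.1899j on G[1,0]
R9: Y=0.0006024+0.000j on G[1,3]
C2: Y=0.000+0.0002394j on G[2,3]
L2: Y=0.000-0.4485j on G[0,2]
V1: row V0−V1=20.5, i_V1 at 0,1
V2: row V3−V2=12.3, i_V2 at 3,2
solve → V1=-20.50+0.000j, V2=-11.24-7.688j, V3=1.062-7.688j
aux → i_V1=-5.723+0.6590j, i_V2=1.648+0.2312j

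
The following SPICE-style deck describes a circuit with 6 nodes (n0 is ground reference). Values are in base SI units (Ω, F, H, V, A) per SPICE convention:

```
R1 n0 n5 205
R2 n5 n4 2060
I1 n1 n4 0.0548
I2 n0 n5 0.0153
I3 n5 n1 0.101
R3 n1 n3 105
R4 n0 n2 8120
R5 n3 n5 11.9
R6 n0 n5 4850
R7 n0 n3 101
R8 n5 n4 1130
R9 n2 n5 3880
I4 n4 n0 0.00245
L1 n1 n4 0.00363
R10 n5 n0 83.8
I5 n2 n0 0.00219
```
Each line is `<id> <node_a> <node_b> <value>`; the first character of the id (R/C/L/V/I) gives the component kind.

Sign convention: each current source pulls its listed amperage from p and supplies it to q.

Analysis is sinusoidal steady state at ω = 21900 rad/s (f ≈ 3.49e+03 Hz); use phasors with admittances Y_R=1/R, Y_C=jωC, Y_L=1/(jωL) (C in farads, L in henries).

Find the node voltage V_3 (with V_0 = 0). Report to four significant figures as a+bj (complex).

MNA unknowns: 5 node voltages V₁..V_5
R1: Y=0.004878+0.000j on G[0,5]
R2: Y=0.0004854+0.000j on G[5,4]
I1: z[1]−=0.0548, z[4]+=0.0548
I2: z[0]−=0.0153, z[5]+=0.0153
I3: z[5]−=0.101, z[1]+=0.101
R3: Y=0.009524+0.000j on G[1,3]
R4: Y=0.0001232+0.000j on G[0,2]
R5: Y=0.08403+0.000j on G[3,5]
R6: Y=0.0002062+0.000j on G[0,5]
R7: Y=0.009901+0.000j on G[0,3]
R8: Y=0.0008850+0.000j on G[5,4]
R9: Y=0.0002577+0.000j on G[2,5]
I4: z[4]−=0.00245, z[0]+=0.00245
L1: Y=0.000-0.01258j on G[1,4]
R10: Y=0.01193+0.000j on G[5,0]
I5: z[2]−=0.00219, z[0]+=0.00219
solve → V1=9.884-0.4058j, V2=-5.686+0.009953j, V3=0.9861-0.02540j, V4=10.17+2.658j, V5=0.09386+0.01471j

0.9861-0.02540j V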